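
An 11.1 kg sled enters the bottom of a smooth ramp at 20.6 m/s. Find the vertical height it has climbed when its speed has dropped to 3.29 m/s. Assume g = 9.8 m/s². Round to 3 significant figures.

h = 21.1 m

Conservation of energy: ½mv₁² = ½mv₂² + mgh
h = (v₁² − v₂²)/(2g) = (20.6² − 3.29²)/(2 × 9.8) = 21.10 m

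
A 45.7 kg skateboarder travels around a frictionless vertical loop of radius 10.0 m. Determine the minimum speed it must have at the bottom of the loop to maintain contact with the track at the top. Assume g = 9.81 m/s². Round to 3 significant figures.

v = 22.1 m/s

At the top: mg = mv_top²/r ⇒ v_top² = gr = 98.10 m²/s²
Energy from bottom to top (height 2r): ½mv_bot² = ½mv_top² + mg(2r)
v_bot² = gr + 4gr = 5gr = 490.5
v_bot = √(5gr) = 22.15 m/s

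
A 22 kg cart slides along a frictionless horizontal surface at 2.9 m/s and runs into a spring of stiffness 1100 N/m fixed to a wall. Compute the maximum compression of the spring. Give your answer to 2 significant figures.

x = 0.41 m

All KE is stored as spring PE at maximum compression: ½mv² = ½kx²
x = v√(m/k) = 2.9 × √(22/1100) = 0.4101 m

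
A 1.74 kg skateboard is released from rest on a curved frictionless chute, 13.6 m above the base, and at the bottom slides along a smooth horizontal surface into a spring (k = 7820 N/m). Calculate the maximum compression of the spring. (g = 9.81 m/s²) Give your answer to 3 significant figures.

x = 0.244 m

At max compression the skateboard is momentarily at rest: mgh = ½kx²
x = √(2mgh/k) = √(2 × 1.74 × 9.81 × 13.6 / 7820) = 0.2437 m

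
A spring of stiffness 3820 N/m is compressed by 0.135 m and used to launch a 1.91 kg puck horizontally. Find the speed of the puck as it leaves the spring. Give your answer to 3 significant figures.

v = 6.04 m/s

Spring PE converts entirely to kinetic energy: ½kx² = ½mv²
v = x√(k/m) = 0.135 × √(3820/1.91) = 6.037 m/s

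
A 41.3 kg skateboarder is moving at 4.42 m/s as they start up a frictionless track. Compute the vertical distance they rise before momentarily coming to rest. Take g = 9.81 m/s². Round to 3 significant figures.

h = 0.996 m

By energy conservation, ½mv² = mgh
h = v²/(2g) = 4.42²/(2 × 9.81) = 0.9957 m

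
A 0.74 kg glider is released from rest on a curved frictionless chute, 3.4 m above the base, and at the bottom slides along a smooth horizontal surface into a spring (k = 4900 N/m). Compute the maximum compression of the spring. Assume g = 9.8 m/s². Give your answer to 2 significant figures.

x = 0.10 m

Gravitational PE at the top equals spring PE at max compression: mgh = ½kx²
x = √(2mgh/k) = √(2 × 0.74 × 9.8 × 3.4 / 4900) = 0.1003 m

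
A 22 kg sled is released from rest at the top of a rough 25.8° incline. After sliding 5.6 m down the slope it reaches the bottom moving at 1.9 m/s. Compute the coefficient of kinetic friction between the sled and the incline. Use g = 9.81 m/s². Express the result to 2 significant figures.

Energy balance down the incline: mg L sinθ − ½mv² = μ_k (mg cosθ) L
mgL sinθ = 526.02 J; ½mv² = 39.710 J
W_f = 526.02 − 39.710 = 486.3 J
μ_k = W_f/(mg cosθ · L) = 486.3/(194.3 × 5.6) = 0.4469

μ_k = 0.45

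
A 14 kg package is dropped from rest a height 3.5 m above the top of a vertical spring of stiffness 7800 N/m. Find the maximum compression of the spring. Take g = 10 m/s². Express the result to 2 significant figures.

x = 0.37 m

Let x be the compression. The total drop is H + x, and the package is instantaneously at rest at max compression, so energy conservation gives:
mg(H + x) = ½kx²
½(7800)x² − (14)(10)x − (14)(10)(3.5) = 0
3900x² − 140.0x − 490.0 = 0
x = [140.0 + √(19600 + 7.6440e+06)]/(2 × 3900) = 0.3729 m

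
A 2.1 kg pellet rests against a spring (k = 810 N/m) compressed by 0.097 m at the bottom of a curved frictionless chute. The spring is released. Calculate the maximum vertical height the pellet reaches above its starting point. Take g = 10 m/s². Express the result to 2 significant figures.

h = 0.18 m

Energy conservation from release to the highest point: ½kx² = mgh
h = kx²/(2mg) = (810)(0.097)²/(2 × 2.1 × 10) = 0.1815 m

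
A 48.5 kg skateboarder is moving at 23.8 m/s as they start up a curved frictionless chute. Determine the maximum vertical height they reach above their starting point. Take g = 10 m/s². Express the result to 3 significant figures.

h = 28.3 m

Setting KE at the bottom equal to PE gained: ½mv² = mgh
h = v²/(2g) = 23.8²/(2 × 10) = 28.32 m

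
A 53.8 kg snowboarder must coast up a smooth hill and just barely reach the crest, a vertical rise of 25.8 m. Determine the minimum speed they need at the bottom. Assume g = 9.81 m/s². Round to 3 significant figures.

v = 22.5 m/s

At the top they are momentarily at rest, so all KE converts to PE: ½mv² = mgh
v = √(2gh) = √(2 × 9.81 × 25.8) = 22.50 m/s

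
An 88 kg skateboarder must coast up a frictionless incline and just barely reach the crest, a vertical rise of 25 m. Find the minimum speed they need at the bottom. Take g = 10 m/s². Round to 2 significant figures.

v = 22 m/s

At the top they are momentarily at rest, so all KE converts to PE: ½mv² = mgh
v = √(2gh) = √(2 × 10 × 25) = 22.36 m/s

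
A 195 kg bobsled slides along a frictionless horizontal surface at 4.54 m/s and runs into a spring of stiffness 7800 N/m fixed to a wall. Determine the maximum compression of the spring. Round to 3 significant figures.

Conservation of energy between contact and max compression: ½mv² = ½kx²
x = v√(m/k) = 4.54 × √(195/7800) = 0.7178 m

x = 0.718 m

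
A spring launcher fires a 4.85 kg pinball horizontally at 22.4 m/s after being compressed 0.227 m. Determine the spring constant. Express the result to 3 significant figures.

Spring PE at full compression equals KE at release: ½kx² = ½mv²
k = mv²/x² = (4.85)(22.4)²/(0.227)² = 47227 N/m

k = 47200 N/m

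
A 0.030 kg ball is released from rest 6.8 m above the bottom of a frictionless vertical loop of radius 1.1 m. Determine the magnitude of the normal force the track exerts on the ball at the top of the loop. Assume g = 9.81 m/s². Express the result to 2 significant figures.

N = 2.2 N

Energy from release to top (height 2r): mgh = ½mv_top² + mg(2r)
v_top² = 2g(h − 2r) = 2(9.81)(6.8 − 2.200) = 90.252 m²/s²
At the top, both N and weight point toward the centre: N + mg = mv_top²/r
N = m(v_top²/r − g) = 0.030(90.252/1.1 − 9.81) = 2.167 N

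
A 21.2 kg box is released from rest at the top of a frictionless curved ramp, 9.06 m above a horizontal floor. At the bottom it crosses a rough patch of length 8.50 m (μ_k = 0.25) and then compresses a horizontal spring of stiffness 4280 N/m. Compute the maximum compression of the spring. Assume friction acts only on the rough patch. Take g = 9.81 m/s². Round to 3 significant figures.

x = 0.821 m

Initial energy: E₁ = mgh = (21.2)(9.81)(9.06) = 1884.2 J
Friction removes W_f = μ_k mg d = (0.25)(21.2)(9.81)(8.50) = 441.9 J
Energy reaching the spring: E = 1884.2 − 441.9 = 1442.3 J
At max compression ½kx² = E ⇒ x = √(2E/k) = √(2 × 1442.3/4280) = 0.8210 m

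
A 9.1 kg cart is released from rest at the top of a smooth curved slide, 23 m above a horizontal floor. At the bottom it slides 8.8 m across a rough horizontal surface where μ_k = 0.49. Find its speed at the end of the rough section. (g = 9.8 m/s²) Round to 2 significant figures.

v = 19 m/s

Energy at the top = energy at the end + work done against friction:
mgh = ½mv² + μ_k m g d
W_f = μ_k mg d = (0.49)(9.1)(9.8)(8.8) = 384.5 J
½mv² = mgh − W_f = 2051.1 − 384.5 = 1666.6 J
v = √(2 × 1666.6/9.1) = 19.14 m/s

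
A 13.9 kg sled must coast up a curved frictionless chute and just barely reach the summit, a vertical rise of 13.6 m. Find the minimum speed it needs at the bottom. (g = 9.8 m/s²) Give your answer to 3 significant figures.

At the top it is momentarily at rest, so all KE converts to PE: ½mv² = mgh
v = √(2gh) = √(2 × 9.8 × 13.6) = 16.33 m/s

v = 16.3 m/s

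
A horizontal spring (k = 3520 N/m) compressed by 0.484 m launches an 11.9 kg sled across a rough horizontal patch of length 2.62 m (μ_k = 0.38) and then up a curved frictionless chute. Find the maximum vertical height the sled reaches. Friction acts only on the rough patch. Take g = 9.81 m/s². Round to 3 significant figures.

h = 2.54 m

Spring energy: E₀ = ½kx² = ½(3520)(0.484)² = 412.29 J
Friction: W_f = μ_k mg d = (0.38)(11.9)(9.81)(2.62) = 116.2 J
Energy at base of ramp: E = 412.29 − 116.2 = 296.07 J
At max height all remaining energy is PE: mgh = E ⇒ h = E/(mg) = 296.07/(11.9 × 9.81) = 2.536 m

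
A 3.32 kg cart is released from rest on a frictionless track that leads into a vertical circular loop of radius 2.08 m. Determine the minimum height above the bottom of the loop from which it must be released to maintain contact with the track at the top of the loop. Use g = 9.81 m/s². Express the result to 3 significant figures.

At the top, for minimum speed gravity alone supplies the centripetal force: mg = mv_top²/r ⇒ v_top² = gr = 20.40 m²/s²
Energy conservation from release height h to the top (height 2r): mgh = ½mv_top² + mg(2r)
h = v_top²/(2g) + 2r = r/2 + 2r = 5r/2 = 5.200 m

h = 5.20 m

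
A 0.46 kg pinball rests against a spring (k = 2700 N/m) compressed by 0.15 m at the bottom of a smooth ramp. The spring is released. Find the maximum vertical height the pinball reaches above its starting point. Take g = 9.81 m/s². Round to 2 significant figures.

h = 6.7 m

Energy conservation from release to the highest point: ½kx² = mgh
h = kx²/(2mg) = (2700)(0.15)²/(2 × 0.46 × 9.81) = 6.731 m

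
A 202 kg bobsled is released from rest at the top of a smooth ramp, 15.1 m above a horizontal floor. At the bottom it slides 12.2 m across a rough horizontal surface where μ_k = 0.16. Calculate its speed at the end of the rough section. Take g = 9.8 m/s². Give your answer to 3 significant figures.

v = 16.1 m/s

Applying the work–energy principle:
mgh = ½mv² + μ_k m g d
W_f = μ_k mg d = (0.16)(202)(9.8)(12.2) = 3864 J
½mv² = mgh − W_f = 29892 − 3864 = 26028 J
v = √(2 × 26028/202) = 16.05 m/s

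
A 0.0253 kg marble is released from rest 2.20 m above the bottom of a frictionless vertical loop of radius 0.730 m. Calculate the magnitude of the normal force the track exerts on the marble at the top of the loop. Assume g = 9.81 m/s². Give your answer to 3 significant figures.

Energy from release to top (height 2r): mgh = ½mv_top² + mg(2r)
v_top² = 2g(h − 2r) = 2(9.81)(2.20 − 1.460) = 14.519 m²/s²
At the top, both N and weight point toward the centre: N + mg = mv_top²/r
N = m(v_top²/r − g) = 0.0253(14.519/0.730 − 9.81) = 0.2550 N

N = 0.255 N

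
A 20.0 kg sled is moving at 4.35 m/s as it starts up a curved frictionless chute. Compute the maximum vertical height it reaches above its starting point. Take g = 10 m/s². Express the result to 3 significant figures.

Setting KE at the bottom equal to PE gained: ½mv² = mgh
h = v²/(2g) = 4.35²/(2 × 10) = 0.9461 m

h = 0.946 m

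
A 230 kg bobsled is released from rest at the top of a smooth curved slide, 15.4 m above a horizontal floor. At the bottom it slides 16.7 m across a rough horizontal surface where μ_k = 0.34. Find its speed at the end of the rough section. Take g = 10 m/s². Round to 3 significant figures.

v = 13.9 m/s

Energy bookkeeping (friction removes W_f = μ_k N d):
mgh = ½mv² + μ_k m g d
W_f = μ_k mg d = (0.34)(230)(10)(16.7) = 13059 J
½mv² = mgh − W_f = 35420 − 13059 = 22361 J
v = √(2 × 22361/230) = 13.94 m/s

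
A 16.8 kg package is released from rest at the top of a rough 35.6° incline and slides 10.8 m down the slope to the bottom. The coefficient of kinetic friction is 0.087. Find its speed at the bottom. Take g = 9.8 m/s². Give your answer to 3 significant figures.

v = 10.4 m/s

Energy: mgh = ½mv² + W_f, with h = L sinθ and W_f = μ_k (mg cosθ) L
mgh = mgL sinθ = (16.8)(9.8)(10.8)sin35.6° = 1035.1 J
W_f = μ_k mg cosθ · L = (0.087)(16.8)(9.8)cos35.6°·10.8 = 125.8 J
½mv² = 1035.1 − 125.8 = 909.30 J
v = √(2 × 909.30/16.8) = 10.40 m/s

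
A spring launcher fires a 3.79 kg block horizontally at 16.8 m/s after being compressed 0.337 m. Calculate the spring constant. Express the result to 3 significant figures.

½kx² = ½mv²
k = mv²/x² = (3.79)(16.8)²/(0.337)² = 9419 N/m

k = 9420 N/m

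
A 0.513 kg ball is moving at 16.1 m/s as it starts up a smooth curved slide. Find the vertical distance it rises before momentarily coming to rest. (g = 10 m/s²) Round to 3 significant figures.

h = 13.0 m

By energy conservation, ½mv² = mgh
h = v²/(2g) = 16.1²/(2 × 10) = 12.96 m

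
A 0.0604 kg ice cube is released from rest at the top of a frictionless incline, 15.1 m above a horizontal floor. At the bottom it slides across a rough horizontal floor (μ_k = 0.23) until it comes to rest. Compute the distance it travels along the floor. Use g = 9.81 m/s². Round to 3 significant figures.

Energy bookkeeping (friction removes W_f = μ_k N d):
At rest all PE has been dissipated by friction: mgh = μ_k m g d
d = h/μ_k = 15.1/0.23 = 65.65 m

d = 65.7 m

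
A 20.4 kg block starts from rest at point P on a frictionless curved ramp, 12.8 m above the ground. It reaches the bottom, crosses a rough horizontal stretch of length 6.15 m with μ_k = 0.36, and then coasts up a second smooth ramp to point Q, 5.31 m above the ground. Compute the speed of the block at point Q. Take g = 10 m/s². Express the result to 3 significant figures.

v = 10.3 m/s

Energy at P: mgh₁ = (20.4)(10)(12.8) = 2611.2 J
Friction loss: W_f = μ_k mg d = 451.7 J
At Q: ½mv² + mgh₂ = mgh₁ − W_f
½mv² = 2611.2 − 451.7 − 1083.2 = 1076.3 J
v = √(2 × 1076.3/20.4) = 10.27 m/s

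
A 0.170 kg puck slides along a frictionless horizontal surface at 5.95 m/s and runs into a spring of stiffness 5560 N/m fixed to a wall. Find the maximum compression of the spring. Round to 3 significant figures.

x = 0.0329 m

All KE is stored as spring PE at maximum compression: ½mv² = ½kx²
x = v√(m/k) = 5.95 × √(0.170/5560) = 0.03290 m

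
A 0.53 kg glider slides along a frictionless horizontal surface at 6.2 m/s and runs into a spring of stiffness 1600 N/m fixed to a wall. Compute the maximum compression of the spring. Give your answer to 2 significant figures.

All KE is stored as spring PE at maximum compression: ½mv² = ½kx²
x = v√(m/k) = 6.2 × √(0.53/1600) = 0.1128 m

x = 0.11 m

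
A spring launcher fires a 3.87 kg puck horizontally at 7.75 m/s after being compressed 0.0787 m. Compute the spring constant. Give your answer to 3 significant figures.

Spring PE at full compression equals KE at release: ½kx² = ½mv²
k = mv²/x² = (3.87)(7.75)²/(0.0787)² = 37529 N/m

k = 37500 N/m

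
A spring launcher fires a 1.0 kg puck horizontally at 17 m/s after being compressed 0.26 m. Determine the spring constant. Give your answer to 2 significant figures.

Spring PE at full compression equals KE at release: ½kx² = ½mv²
k = mv²/x² = (1.0)(17)²/(0.26)² = 4275 N/m

k = 4300 N/m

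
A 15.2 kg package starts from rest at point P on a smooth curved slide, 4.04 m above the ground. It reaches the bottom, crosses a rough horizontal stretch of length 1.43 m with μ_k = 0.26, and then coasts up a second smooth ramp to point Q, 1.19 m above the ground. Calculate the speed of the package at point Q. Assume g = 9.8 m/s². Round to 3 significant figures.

v = 6.97 m/s

Energy at P: mgh₁ = (15.2)(9.8)(4.04) = 601.80 J
Friction loss: W_f = μ_k mg d = 55.38 J
At Q: ½mv² + mgh₂ = mgh₁ − W_f
½mv² = 601.80 − 55.38 − 177.26 = 369.15 J
v = √(2 × 369.15/15.2) = 6.969 m/s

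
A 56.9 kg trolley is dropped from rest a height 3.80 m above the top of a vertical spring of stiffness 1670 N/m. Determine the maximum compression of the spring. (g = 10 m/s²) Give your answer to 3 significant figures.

x = 1.99 m

Measuring PE from the top of the relaxed spring, at max compression the trolley has dropped H + x with zero KE, so:
mg(H + x) = ½kx²
½(1670)x² − (56.9)(10)x − (56.9)(10)(3.80) = 0
835.0x² − 569.0x − 2162 = 0
x = [569.0 + √(323761 + 7.2217e+06)]/(2 × 835.0) = 1.986 m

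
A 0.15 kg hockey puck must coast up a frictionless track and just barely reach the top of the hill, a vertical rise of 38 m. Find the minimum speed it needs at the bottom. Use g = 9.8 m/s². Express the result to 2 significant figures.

At the top it is momentarily at rest, so all KE converts to PE: ½mv² = mgh
v = √(2gh) = √(2 × 9.8 × 38) = 27.29 m/s

v = 27 m/s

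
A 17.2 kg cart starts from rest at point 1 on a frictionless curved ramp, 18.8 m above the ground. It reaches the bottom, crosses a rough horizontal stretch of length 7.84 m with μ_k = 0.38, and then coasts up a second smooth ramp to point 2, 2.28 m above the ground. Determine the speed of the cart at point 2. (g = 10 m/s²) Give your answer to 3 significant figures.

Energy at 1: mgh₁ = (17.2)(10)(18.8) = 3233.6 J
Friction loss: W_f = μ_k mg d = 512.4 J
At 2: ½mv² + mgh₂ = mgh₁ − W_f
½mv² = 3233.6 − 512.4 − 392.16 = 2329.0 J
v = √(2 × 2329.0/17.2) = 16.46 m/s

v = 16.5 m/s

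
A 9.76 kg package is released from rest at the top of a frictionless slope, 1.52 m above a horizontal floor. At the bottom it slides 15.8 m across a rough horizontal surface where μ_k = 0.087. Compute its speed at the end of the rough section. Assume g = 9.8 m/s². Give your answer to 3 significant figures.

Energy at the top = energy at the end + work done against friction:
mgh = ½mv² + μ_k m g d
W_f = μ_k mg d = (0.087)(9.76)(9.8)(15.8) = 131.5 J
½mv² = mgh − W_f = 145.38 − 131.5 = 13.907 J
v = √(2 × 13.907/9.76) = 1.688 m/s

v = 1.69 m/s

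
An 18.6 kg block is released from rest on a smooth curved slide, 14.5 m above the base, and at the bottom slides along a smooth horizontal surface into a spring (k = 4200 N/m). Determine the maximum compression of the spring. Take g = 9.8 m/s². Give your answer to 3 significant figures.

x = 1.12 m

At max compression the block is momentarily at rest: mgh = ½kx²
x = √(2mgh/k) = √(2 × 18.6 × 9.8 × 14.5 / 4200) = 1.122 m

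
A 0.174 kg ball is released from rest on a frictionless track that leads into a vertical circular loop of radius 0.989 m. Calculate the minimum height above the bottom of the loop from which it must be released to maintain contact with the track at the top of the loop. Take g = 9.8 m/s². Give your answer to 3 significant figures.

h = 2.47 m

At the top, for minimum speed gravity alone supplies the centripetal force: mg = mv_top²/r ⇒ v_top² = gr = 9.692 m²/s²
Energy conservation from release height h to the top (height 2r): mgh = ½mv_top² + mg(2r)
h = v_top²/(2g) + 2r = r/2 + 2r = 5r/2 = 2.473 m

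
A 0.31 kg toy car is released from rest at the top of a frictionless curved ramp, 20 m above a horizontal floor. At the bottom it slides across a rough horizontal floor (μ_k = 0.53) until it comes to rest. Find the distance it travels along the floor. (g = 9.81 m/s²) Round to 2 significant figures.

d = 38 m

Applying the work–energy principle:
At rest all PE has been dissipated by friction: mgh = μ_k m g d
d = h/μ_k = 20/0.53 = 37.74 m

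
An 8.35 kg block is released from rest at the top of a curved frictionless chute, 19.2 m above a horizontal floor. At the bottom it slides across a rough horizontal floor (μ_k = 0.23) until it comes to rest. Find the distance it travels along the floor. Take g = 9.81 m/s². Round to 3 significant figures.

Energy bookkeeping (friction removes W_f = μ_k N d):
At rest all PE has been dissipated by friction: mgh = μ_k m g d
d = h/μ_k = 19.2/0.23 = 83.48 m

d = 83.5 m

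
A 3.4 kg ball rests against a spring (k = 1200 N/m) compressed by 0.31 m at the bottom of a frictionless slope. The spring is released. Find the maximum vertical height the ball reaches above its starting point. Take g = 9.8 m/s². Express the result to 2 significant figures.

h = 1.7 m

Energy conservation from release to the highest point: ½kx² = mgh
h = kx²/(2mg) = (1200)(0.31)²/(2 × 3.4 × 9.8) = 1.730 m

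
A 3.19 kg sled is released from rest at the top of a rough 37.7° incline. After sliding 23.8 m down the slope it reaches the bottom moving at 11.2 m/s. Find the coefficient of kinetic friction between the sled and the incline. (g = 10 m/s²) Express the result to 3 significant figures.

Energy balance down the incline: mg L sinθ − ½mv² = μ_k (mg cosθ) L
mgL sinθ = 464.28 J; ½mv² = 200.08 J
W_f = 464.28 − 200.08 = 264.2 J
μ_k = W_f/(mg cosθ · L) = 264.2/(25.24 × 23.8) = 0.4398

μ_k = 0.440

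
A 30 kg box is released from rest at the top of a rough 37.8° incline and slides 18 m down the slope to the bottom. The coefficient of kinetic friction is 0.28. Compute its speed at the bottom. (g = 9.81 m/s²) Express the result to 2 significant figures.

v = 12 m/s

Work–energy: mg(L sinθ) − μ_k(mg cosθ)L = ½mv²
mgh = mgL sinθ = (30)(9.81)(18)sin37.8° = 3246.8 J
W_f = μ_k mg cosθ · L = (0.28)(30)(9.81)cos37.8°·18 = 1172 J
½mv² = 3246.8 − 1172 = 2074.8 J
v = √(2 × 2074.8/30) = 11.76 m/s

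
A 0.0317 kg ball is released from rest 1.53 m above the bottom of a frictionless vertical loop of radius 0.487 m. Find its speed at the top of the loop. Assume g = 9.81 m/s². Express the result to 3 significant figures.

Energy conservation: mgh = ½mv_top² + mg(2r)
v_top² = 2g(h − 2r) = 2(9.81)(1.53 − 0.9740) = 10.91
v_top = 3.303 m/s

v = 3.30 m/s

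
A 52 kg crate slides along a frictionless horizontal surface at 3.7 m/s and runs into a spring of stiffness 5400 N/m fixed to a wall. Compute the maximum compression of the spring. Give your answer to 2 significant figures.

Conservation of energy between contact and max compression: ½mv² = ½kx²
x = v√(m/k) = 3.7 × √(52/5400) = 0.3631 m

x = 0.36 m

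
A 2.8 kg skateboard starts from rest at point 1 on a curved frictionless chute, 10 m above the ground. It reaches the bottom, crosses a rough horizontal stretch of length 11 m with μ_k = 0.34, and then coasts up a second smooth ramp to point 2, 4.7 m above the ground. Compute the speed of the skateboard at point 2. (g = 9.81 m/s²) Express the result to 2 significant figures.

Energy at 1: mgh₁ = (2.8)(9.81)(10) = 274.68 J
Friction loss: W_f = μ_k mg d = 102.7 J
At 2: ½mv² + mgh₂ = mgh₁ − W_f
½mv² = 274.68 − 102.7 − 129.10 = 42.850 J
v = √(2 × 42.850/2.8) = 5.532 m/s

v = 5.5 m/s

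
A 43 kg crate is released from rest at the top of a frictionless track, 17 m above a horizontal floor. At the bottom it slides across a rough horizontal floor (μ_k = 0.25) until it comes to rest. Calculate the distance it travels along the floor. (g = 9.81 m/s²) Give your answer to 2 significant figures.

Applying the work–energy principle:
At rest all PE has been dissipated by friction: mgh = μ_k m g d
d = h/μ_k = 17/0.25 = 68.00 m

d = 68 m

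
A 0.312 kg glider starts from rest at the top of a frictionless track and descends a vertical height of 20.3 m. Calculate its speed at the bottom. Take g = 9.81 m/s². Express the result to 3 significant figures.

Energy conservation between the two points: mgh = ½mv²
v = √(2gh) = √(2 × 9.81 × 20.3) = √398.29 = 19.96 m/s

v = 20.0 m/s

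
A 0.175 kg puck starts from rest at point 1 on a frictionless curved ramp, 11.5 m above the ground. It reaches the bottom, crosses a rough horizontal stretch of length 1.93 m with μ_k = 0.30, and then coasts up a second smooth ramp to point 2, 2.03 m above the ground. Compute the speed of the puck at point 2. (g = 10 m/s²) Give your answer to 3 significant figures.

Energy at 1: mgh₁ = (0.175)(10)(11.5) = 20.125 J
Friction loss: W_f = μ_k mg d = 1.013 J
At 2: ½mv² + mgh₂ = mgh₁ − W_f
½mv² = 20.125 − 1.013 − 3.5525 = 15.559 J
v = √(2 × 15.559/0.175) = 13.33 m/s

v = 13.3 m/s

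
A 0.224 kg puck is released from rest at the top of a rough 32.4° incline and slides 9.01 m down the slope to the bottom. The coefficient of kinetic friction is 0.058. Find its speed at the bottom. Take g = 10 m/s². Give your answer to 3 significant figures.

v = 9.37 m/s

Work–energy: mg(L sinθ) − μ_k(mg cosθ)L = ½mv²
mgh = mgL sinθ = (0.224)(10)(9.01)sin32.4° = 10.814 J
W_f = μ_k mg cosθ · L = (0.058)(0.224)(10)cos32.4°·9.01 = 0.9884 J
½mv² = 10.814 − 0.9884 = 9.8259 J
v = √(2 × 9.8259/0.224) = 9.367 m/s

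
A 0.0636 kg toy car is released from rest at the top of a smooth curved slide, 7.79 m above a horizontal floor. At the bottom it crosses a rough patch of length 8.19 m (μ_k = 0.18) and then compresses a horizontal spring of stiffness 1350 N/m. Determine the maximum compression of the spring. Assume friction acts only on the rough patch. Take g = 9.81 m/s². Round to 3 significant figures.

x = 0.0764 m

Initial energy: E₁ = mgh = (0.0636)(9.81)(7.79) = 4.8603 J
Friction removes W_f = μ_k mg d = (0.18)(0.0636)(9.81)(8.19) = 0.9198 J
Energy reaching the spring: E = 4.8603 − 0.9198 = 3.9405 J
At max compression ½kx² = E ⇒ x = √(2E/k) = √(2 × 3.9405/1350) = 0.07641 m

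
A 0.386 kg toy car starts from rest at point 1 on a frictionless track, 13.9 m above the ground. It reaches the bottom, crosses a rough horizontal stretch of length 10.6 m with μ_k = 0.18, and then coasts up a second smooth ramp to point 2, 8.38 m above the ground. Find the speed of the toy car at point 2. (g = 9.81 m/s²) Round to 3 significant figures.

Energy at 1: mgh₁ = (0.386)(9.81)(13.9) = 52.635 J
Friction loss: W_f = μ_k mg d = 7.225 J
At 2: ½mv² + mgh₂ = mgh₁ − W_f
½mv² = 52.635 − 7.225 − 31.732 = 13.677 J
v = √(2 × 13.677/0.386) = 8.418 m/s

v = 8.42 m/s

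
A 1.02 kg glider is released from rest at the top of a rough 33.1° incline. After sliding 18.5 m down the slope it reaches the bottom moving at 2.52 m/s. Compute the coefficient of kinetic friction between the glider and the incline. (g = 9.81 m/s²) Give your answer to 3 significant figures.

Energy balance down the incline: mg L sinθ − ½mv² = μ_k (mg cosθ) L
mgL sinθ = 101.09 J; ½mv² = 3.2387 J
W_f = 101.09 − 3.2387 = 97.85 J
μ_k = W_f/(mg cosθ · L) = 97.85/(8.382 × 18.5) = 0.6310

μ_k = 0.631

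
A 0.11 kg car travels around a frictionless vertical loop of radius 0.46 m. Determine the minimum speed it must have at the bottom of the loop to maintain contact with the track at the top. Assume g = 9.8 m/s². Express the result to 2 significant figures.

At the top: mg = mv_top²/r ⇒ v_top² = gr = 4.508 m²/s²
Energy from bottom to top (height 2r): ½mv_bot² = ½mv_top² + mg(2r)
v_bot² = gr + 4gr = 5gr = 22.54
v_bot = √(5gr) = 4.748 m/s

v = 4.7 m/s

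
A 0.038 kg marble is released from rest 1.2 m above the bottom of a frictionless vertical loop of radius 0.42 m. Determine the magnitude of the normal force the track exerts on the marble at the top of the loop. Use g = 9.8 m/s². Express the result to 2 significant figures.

N = 0.27 N

Energy from release to top (height 2r): mgh = ½mv_top² + mg(2r)
v_top² = 2g(h − 2r) = 2(9.8)(1.2 − 0.8400) = 7.0560 m²/s²
At the top, both N and weight point toward the centre: N + mg = mv_top²/r
N = m(v_top²/r − g) = 0.038(7.0560/0.42 − 9.8) = 0.2660 N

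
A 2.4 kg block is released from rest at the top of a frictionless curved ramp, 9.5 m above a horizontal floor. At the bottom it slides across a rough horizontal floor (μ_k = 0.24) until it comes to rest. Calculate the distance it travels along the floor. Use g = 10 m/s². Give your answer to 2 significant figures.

Energy at the top = energy at the end + work done against friction:
At rest all PE has been dissipated by friction: mgh = μ_k m g d
d = h/μ_k = 9.5/0.24 = 39.58 m

d = 40 m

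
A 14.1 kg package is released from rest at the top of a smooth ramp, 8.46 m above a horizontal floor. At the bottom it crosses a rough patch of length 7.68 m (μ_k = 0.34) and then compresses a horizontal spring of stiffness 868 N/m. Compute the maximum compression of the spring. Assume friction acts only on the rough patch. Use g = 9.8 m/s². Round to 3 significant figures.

x = 1.36 m

Initial energy: E₁ = mgh = (14.1)(9.8)(8.46) = 1169.0 J
Friction removes W_f = μ_k mg d = (0.34)(14.1)(9.8)(7.68) = 360.8 J
Energy reaching the spring: E = 1169.0 − 360.8 = 808.19 J
At max compression ½kx² = E ⇒ x = √(2E/k) = √(2 × 808.19/868) = 1.365 m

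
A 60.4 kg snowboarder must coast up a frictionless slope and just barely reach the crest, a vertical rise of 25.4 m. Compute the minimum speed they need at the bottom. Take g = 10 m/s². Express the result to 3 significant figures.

At the top they are momentarily at rest, so all KE converts to PE: ½mv² = mgh
v = √(2gh) = √(2 × 10 × 25.4) = 22.54 m/s

v = 22.5 m/s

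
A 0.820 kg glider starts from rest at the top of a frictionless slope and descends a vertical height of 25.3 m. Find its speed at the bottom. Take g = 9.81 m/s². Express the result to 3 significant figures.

v = 22.3 m/s

Energy conservation between the two points: mgh = ½mv²
v = √(2gh) = √(2 × 9.81 × 25.3) = √496.39 = 22.28 m/s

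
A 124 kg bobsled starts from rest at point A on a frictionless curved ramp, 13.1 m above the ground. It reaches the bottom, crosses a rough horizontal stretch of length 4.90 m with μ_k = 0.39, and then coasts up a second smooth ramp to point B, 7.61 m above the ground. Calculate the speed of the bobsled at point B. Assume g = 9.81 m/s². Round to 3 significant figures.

Energy at A: mgh₁ = (124)(9.81)(13.1) = 15935 J
Friction loss: W_f = μ_k mg d = 2325 J
At B: ½mv² + mgh₂ = mgh₁ − W_f
½mv² = 15935 − 2325 − 9257.1 = 4353.6 J
v = √(2 × 4353.6/124) = 8.380 m/s

v = 8.38 m/s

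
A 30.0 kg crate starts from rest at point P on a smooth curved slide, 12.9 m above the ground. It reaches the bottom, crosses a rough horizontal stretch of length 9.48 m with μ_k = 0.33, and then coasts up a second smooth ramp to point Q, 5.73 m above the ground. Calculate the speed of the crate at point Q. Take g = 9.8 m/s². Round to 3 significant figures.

Energy at P: mgh₁ = (30.0)(9.8)(12.9) = 3792.6 J
Friction loss: W_f = μ_k mg d = 919.7 J
At Q: ½mv² + mgh₂ = mgh₁ − W_f
½mv² = 3792.6 − 919.7 − 1684.6 = 1188.2 J
v = √(2 × 1188.2/30.0) = 8.900 m/s

v = 8.90 m/s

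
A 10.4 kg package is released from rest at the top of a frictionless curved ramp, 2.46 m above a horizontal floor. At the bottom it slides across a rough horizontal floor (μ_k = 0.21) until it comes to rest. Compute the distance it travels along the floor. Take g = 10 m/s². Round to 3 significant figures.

d = 11.7 m

Energy at the top = energy at the end + work done against friction:
At rest all PE has been dissipated by friction: mgh = μ_k m g d
d = h/μ_k = 2.46/0.21 = 11.71 m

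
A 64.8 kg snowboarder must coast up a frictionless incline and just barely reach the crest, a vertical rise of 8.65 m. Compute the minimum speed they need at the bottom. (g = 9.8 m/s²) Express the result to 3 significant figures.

At the top they are momentarily at rest, so all KE converts to PE: ½mv² = mgh
v = √(2gh) = √(2 × 9.8 × 8.65) = 13.02 m/s

v = 13.0 m/s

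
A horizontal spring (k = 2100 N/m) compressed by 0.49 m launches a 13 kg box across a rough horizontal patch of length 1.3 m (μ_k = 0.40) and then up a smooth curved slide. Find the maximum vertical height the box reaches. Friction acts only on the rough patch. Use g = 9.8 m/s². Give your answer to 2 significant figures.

h = 1.5 m

Spring energy: E₀ = ½kx² = ½(2100)(0.49)² = 252.10 J
Friction: W_f = μ_k mg d = (0.40)(13)(9.8)(1.3) = 66.25 J
Energy at base of ramp: E = 252.10 − 66.25 = 185.86 J
At max height all remaining energy is PE: mgh = E ⇒ h = E/(mg) = 185.86/(13 × 9.8) = 1.459 m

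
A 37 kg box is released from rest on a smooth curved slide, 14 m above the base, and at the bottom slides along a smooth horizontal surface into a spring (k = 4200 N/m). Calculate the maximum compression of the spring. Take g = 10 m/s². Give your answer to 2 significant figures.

Gravitational PE at the top equals spring PE at max compression: mgh = ½kx²
x = √(2mgh/k) = √(2 × 37 × 10 × 14 / 4200) = 1.571 m

x = 1.6 m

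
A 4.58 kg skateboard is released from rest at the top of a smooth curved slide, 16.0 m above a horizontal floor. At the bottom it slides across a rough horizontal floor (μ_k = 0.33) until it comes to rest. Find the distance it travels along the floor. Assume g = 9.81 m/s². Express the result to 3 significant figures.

d = 48.5 m

Applying the work–energy principle:
At rest all PE has been dissipated by friction: mgh = μ_k m g d
d = h/μ_k = 16.0/0.33 = 48.48 m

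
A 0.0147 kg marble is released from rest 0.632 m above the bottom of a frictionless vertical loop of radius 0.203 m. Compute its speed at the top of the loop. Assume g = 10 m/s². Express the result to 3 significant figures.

Energy conservation: mgh = ½mv_top² + mg(2r)
v_top² = 2g(h − 2r) = 2(10)(0.632 − 0.4060) = 4.520
v_top = 2.126 m/s

v = 2.13 m/s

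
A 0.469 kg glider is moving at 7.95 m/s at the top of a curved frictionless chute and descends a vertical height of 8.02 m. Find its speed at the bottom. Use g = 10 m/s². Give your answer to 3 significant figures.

Equating total energy at the two states: ½mv₀² + mgh = ½mv²
v² = v₀² + 2gh = (7.95)² + 2(10)(8.02) = 223.60
v = √223.60 = 14.95 m/s

v = 15.0 m/s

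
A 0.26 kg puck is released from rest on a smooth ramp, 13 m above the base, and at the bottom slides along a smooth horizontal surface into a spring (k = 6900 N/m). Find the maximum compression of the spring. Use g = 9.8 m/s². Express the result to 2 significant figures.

Gravitational PE at the top equals spring PE at max compression: mgh = ½kx²
x = √(2mgh/k) = √(2 × 0.26 × 9.8 × 13 / 6900) = 0.09799 m

x = 0.098 m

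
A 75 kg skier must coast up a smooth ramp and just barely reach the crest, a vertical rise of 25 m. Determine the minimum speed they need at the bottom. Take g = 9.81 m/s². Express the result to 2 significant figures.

At the top they are momentarily at rest, so all KE converts to PE: ½mv² = mgh
v = √(2gh) = √(2 × 9.81 × 25) = 22.15 m/s

v = 22 m/s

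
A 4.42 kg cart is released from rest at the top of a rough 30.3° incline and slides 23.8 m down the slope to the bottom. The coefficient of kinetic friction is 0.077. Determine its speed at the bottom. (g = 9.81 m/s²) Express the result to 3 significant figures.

Work–energy: mg(L sinθ) − μ_k(mg cosθ)L = ½mv²
mgh = mgL sinθ = (4.42)(9.81)(23.8)sin30.3° = 520.66 J
W_f = μ_k mg cosθ · L = (0.077)(4.42)(9.81)cos30.3°·23.8 = 68.61 J
½mv² = 520.66 − 68.61 = 452.05 J
v = √(2 × 452.05/4.42) = 14.30 m/s

v = 14.3 m/s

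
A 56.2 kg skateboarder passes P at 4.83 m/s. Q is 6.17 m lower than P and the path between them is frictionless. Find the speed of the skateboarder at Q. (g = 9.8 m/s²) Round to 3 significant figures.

v = 12.0 m/s

Energy conservation between the two points: ½mv₀² + mgh = ½mv²
v² = v₀² + 2gh = (4.83)² + 2(9.8)(6.17) = 144.26
v = √144.26 = 12.01 m/s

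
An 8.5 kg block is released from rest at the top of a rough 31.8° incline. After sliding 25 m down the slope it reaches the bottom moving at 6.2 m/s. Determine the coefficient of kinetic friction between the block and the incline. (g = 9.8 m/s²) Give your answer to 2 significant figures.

μ_k = 0.53

The energy dissipated by friction is the PE lost minus the KE gained:
mgL sinθ = 1097.4 J; ½mv² = 163.37 J
W_f = 1097.4 − 163.37 = 934.0 J
μ_k = W_f/(mg cosθ · L) = 934.0/(70.80 × 25) = 0.5277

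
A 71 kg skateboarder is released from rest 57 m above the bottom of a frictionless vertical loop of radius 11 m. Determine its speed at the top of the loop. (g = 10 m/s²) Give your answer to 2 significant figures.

v = 26 m/s

Energy conservation: mgh = ½mv_top² + mg(2r)
v_top² = 2g(h − 2r) = 2(10)(57 − 22.00) = 700.0
v_top = 26.46 m/s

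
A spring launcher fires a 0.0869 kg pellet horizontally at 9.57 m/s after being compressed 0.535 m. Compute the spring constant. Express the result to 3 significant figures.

k = 27.8 N/m

Energy stored in the spring equals the launch KE: ½kx² = ½mv²
k = mv²/x² = (0.0869)(9.57)²/(0.535)² = 27.81 N/m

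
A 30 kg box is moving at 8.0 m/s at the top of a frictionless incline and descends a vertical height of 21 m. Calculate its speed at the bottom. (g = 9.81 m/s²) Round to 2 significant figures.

Mechanical energy is conserved (no friction): ½mv₀² + mgh = ½mv²
v² = v₀² + 2gh = (8.0)² + 2(9.81)(21) = 476.02
v = √476.02 = 21.82 m/s

v = 22 m/s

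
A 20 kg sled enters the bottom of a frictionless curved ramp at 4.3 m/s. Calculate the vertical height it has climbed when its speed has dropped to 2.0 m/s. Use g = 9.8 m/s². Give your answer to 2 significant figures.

h = 0.74 m

Energy balance between the two points: ½mv₁² = ½mv₂² + mgh
h = (v₁² − v₂²)/(2g) = (4.3² − 2.0²)/(2 × 9.8) = 0.7393 m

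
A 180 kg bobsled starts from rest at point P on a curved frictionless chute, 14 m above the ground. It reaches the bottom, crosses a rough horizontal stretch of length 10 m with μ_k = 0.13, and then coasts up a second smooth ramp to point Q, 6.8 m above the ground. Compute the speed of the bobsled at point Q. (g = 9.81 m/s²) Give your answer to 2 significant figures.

v = 11 m/s

Energy at P: mgh₁ = (180)(9.81)(14) = 24721 J
Friction loss: W_f = μ_k mg d = 2296 J
At Q: ½mv² + mgh₂ = mgh₁ − W_f
½mv² = 24721 − 2296 − 12007 = 10418 J
v = √(2 × 10418/180) = 10.76 m/s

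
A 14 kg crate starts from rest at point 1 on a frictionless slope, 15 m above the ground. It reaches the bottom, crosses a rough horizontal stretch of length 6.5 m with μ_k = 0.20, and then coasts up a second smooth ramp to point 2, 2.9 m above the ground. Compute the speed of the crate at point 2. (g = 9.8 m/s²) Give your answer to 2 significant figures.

v = 15 m/s

Energy at 1: mgh₁ = (14)(9.8)(15) = 2058.0 J
Friction loss: W_f = μ_k mg d = 178.4 J
At 2: ½mv² + mgh₂ = mgh₁ − W_f
½mv² = 2058.0 − 178.4 − 397.88 = 1481.8 J
v = √(2 × 1481.8/14) = 14.55 m/s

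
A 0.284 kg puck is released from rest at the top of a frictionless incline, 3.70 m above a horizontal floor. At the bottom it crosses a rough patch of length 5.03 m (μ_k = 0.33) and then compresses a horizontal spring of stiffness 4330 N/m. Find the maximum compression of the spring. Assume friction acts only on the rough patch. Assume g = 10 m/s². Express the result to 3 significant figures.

x = 0.0517 m

Initial energy: E₁ = mgh = (0.284)(10)(3.70) = 10.508 J
Friction removes W_f = μ_k mg d = (0.33)(0.284)(10)(5.03) = 4.714 J
Energy reaching the spring: E = 10.508 − 4.714 = 5.7939 J
At max compression ½kx² = E ⇒ x = √(2E/k) = √(2 × 5.7939/4330) = 0.05173 m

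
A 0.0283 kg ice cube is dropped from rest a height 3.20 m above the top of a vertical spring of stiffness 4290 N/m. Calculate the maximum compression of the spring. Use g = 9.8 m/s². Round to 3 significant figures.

Measuring PE from the top of the relaxed spring, at max compression the cube has dropped H + x with zero KE, so:
mg(H + x) = ½kx²
½(4290)x² − (0.0283)(9.8)x − (0.0283)(9.8)(3.20) = 0
2145x² − 0.2773x − 0.8875 = 0
x = [0.2773 + √(0.07692 + 7614.6)]/(2 × 2145) = 0.02041 m

x = 0.0204 m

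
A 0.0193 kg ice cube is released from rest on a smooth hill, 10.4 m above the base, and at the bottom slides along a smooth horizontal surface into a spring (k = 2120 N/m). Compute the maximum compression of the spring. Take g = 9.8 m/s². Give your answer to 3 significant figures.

Gravitational PE at the top equals spring PE at max compression: mgh = ½kx²
x = √(2mgh/k) = √(2 × 0.0193 × 9.8 × 10.4 / 2120) = 0.04308 m

x = 0.0431 m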